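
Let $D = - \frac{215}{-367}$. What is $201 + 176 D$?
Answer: $\frac{111607}{367} \approx 304.11$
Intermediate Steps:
$D = \frac{215}{367}$ ($D = \left(-215\right) \left(- \frac{1}{367}\right) = \frac{215}{367} \approx 0.58583$)
$201 + 176 D = 201 + 176 \cdot \frac{215}{367} = 201 + \frac{37840}{367} = \frac{111607}{367}$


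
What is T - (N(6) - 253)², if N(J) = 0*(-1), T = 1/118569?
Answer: -7589483120/118569 ≈ -64009.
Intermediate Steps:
T = 1/118569 ≈ 8.4339e-6
N(J) = 0
T - (N(6) - 253)² = 1/118569 - (0 - 253)² = 1/118569 - 1*(-253)² = 1/118569 - 1*64009 = 1/118569 - 64009 = -7589483120/118569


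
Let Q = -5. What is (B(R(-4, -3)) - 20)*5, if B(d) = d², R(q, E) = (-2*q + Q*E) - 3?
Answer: 1900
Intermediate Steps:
R(q, E) = -3 - 5*E - 2*q (R(q, E) = (-2*q - 5*E) - 3 = (-5*E - 2*q) - 3 = -3 - 5*E - 2*q)
(B(R(-4, -3)) - 20)*5 = ((-3 - 5*(-3) - 2*(-4))² - 20)*5 = ((-3 + 15 + 8)² - 20)*5 = (20² - 20)*5 = (400 - 20)*5 = 380*5 = 1900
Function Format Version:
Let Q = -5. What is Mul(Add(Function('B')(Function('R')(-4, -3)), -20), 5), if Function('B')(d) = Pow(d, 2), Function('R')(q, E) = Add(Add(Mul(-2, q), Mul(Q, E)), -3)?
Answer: 1900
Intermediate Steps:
Function('R')(q, E) = Add(-3, Mul(-5, E), Mul(-2, q)) (Function('R')(q, E) = Add(Add(Mul(-2, q), Mul(-5, E)), -3) = Add(Add(Mul(-5, E), Mul(-2, q)), -3) = Add(-3, Mul(-5, E), Mul(-2, q)))
Mul(Add(Function('B')(Function('R')(-4, -3)), -20), 5) = Mul(Add(Pow(Add(-3, Mul(-5, -3), Mul(-2, -4)), 2), -20), 5) = Mul(Add(Pow(Add(-3, 15, 8), 2), -20), 5) = Mul(Add(Pow(20, 2), -20), 5) = Mul(Add(400, -20), 5) = Mul(380, 5) = 1900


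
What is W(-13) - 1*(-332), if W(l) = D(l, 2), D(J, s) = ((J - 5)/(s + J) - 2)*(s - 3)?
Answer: 3656/11 ≈ 332.36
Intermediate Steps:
D(J, s) = (-3 + s)*(-2 + (-5 + J)/(J + s)) (D(J, s) = ((-5 + J)/(J + s) - 2)*(-3 + s) = (-2 + (-5 + J)/(J + s))*(-3 + s) = (-3 + s)*(-2 + (-5 + J)/(J + s)))
W(l) = (9 + l)/(2 + l) (W(l) = (15 + 2 - 2*2² + 3*l - 1*l*2)/(l + 2) = (15 + 2 - 2*4 + 3*l - 2*l)/(2 + l) = (15 + 2 - 8 + 3*l - 2*l)/(2 + l) = (9 + l)/(2 + l))
W(-13) - 1*(-332) = (9 - 13)/(2 - 13) - 1*(-332) = -4/(-11) + 332 = -1/11*(-4) + 332 = 4/11 + 332 = 3656/11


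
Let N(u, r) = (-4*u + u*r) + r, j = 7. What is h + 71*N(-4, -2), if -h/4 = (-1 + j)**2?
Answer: 1418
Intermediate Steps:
N(u, r) = r - 4*u + r*u (N(u, r) = (-4*u + r*u) + r = r - 4*u + r*u)
h = -144 (h = -4*(-1 + 7)**2 = -4*6**2 = -4*36 = -144)
h + 71*N(-4, -2) = -144 + 71*(-2 - 4*(-4) - 2*(-4)) = -144 + 71*(-2 + 16 + 8) = -144 + 71*22 = -144 + 1562 = 1418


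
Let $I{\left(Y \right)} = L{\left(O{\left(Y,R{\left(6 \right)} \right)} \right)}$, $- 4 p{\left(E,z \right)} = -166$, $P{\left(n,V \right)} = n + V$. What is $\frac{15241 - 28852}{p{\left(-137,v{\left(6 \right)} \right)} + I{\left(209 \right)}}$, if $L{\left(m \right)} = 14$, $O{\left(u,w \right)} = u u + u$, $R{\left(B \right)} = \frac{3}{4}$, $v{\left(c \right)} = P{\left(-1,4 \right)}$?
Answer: $- \frac{9074}{37} \approx -245.24$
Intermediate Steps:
$P{\left(n,V \right)} = V + n$
$v{\left(c \right)} = 3$ ($v{\left(c \right)} = 4 - 1 = 3$)
$p{\left(E,z \right)} = \frac{83}{2}$ ($p{\left(E,z \right)} = \left(- \frac{1}{4}\right) \left(-166\right) = \frac{83}{2}$)
$R{\left(B \right)} = \frac{3}{4}$ ($R{\left(B \right)} = 3 \cdot \frac{1}{4} = \frac{3}{4}$)
$O{\left(u,w \right)} = u + u^{2}$ ($O{\left(u,w \right)} = u^{2} + u = u + u^{2}$)
$I{\left(Y \right)} = 14$
$\frac{15241 - 28852}{p{\left(-137,v{\left(6 \right)} \right)} + I{\left(209 \right)}} = \frac{15241 - 28852}{\frac{83}{2} + 14} = - \frac{13611}{\frac{111}{2}} = \left(-13611\right) \frac{2}{111} = - \frac{9074}{37}$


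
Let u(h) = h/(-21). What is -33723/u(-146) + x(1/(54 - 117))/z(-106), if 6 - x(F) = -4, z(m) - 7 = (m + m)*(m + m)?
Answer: -31833532573/6562846 ≈ -4850.6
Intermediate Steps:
u(h) = -h/21 (u(h) = h*(-1/21) = -h/21)
z(m) = 7 + 4*m² (z(m) = 7 + (m + m)*(m + m) = 7 + (2*m)*(2*m) = 7 + 4*m²)
x(F) = 10 (x(F) = 6 - 1*(-4) = 6 + 4 = 10)
-33723/u(-146) + x(1/(54 - 117))/z(-106) = -33723/((-1/21*(-146))) + 10/(7 + 4*(-106)²) = -33723/146/21 + 10/(7 + 4*11236) = -33723*21/146 + 10/(7 + 44944) = -708183/146 + 10/44951 = -31833532573/6562846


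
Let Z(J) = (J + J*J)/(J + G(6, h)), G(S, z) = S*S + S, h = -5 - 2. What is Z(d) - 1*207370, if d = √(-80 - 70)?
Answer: 15*(-69123*√6 + 580646*I)/(-42*I + 5*√6) ≈ -2.0737e+5 + 1.2286*I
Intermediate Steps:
h = -7
G(S, z) = S + S² (G(S, z) = S² + S = S + S²)
d = 5*I*√6 (d = √(-150) = 5*I*√6 ≈ 12.247*I)
Z(J) = (J + J²)/(42 + J) (Z(J) = (J + J*J)/(J + 6*(1 + 6)) = (J + J²)/(J + 6*7) = (J + J²)/(J + 42) = (J + J²)/(42 + J))
Z(d) - 1*207370 = (5*I*√6)*(1 + 5*I*√6)/(42 + 5*I*√6) - 1*207370 = 5*I*√6*(1 + 5*I*√6)/(42 + 5*I*√6) - 207370 = -207370 + 5*I*√6*(1 + 5*I*√6)/(42 + 5*I*√6)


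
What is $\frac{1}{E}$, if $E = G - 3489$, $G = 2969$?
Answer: $- \frac{1}{520} \approx -0.0019231$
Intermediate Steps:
$E = -520$ ($E = 2969 - 3489 = -520$)
$\frac{1}{E} = \frac{1}{-520} = - \frac{1}{520}$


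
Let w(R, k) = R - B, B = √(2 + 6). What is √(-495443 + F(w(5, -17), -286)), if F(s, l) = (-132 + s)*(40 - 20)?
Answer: √(-497983 - 40*√2) ≈ 705.72*I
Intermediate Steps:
B = 2*√2 (B = √8 = 2*√2 ≈ 2.8284)
w(R, k) = R - 2*√2
F(s, l) = -2640 + 20*s (F(s, l) = (-132 + s)*20 = -2640 + 20*s)
√(-495443 + F(w(5, -17), -286)) = √(-495443 + (-2640 + 20*(5 - 2*√2))) = √(-495443 + (-2640 + (100 - 40*√2))) = √(-495443 + (-2540 - 40*√2)) = √(-497983 - 40*√2)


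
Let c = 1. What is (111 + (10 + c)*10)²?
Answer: 48841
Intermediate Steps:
(111 + (10 + c)*10)² = (111 + (10 + 1)*10)² = (111 + 11*10)² = (111 + 110)² = 221² = 48841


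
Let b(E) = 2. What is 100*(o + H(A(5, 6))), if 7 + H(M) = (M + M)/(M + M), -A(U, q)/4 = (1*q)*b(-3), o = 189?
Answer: 18300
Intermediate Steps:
A(U, q) = -8*q (A(U, q) = -4*1*q*2 = -4*q*2 = -8*q)
H(M) = -6 (H(M) = -7 + (M + M)/(M + M) = -7 + (2*M)/((2*M)) = -7 + (2*M)*(1/(2*M)) = -7 + 1 = -6)
100*(o + H(A(5, 6))) = 100*(189 - 6) = 100*183 = 18300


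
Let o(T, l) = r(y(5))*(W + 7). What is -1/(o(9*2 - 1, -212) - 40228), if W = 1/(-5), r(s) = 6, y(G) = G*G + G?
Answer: 5/200936 ≈ 2.4884e-5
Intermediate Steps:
y(G) = G + G**2 (y(G) = G**2 + G = G + G**2)
W = -1/5 ≈ -0.20000
o(T, l) = 204/5 (o(T, l) = 6*(-1/5 + 7) = 6*(34/5) = 204/5)
-1/(o(9*2 - 1, -212) - 40228) = -1/(204/5 - 40228) = -1/(-200936/5) = -1*(-5/200936) = 5/200936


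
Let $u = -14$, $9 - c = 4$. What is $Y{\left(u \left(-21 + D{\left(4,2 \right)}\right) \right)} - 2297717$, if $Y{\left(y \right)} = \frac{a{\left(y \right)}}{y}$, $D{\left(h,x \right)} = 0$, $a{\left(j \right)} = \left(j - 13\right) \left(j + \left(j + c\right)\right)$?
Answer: $- \frac{675362165}{294} \approx -2.2972 \cdot 10^{6}$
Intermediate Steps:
$c = 5$ ($c = 9 - 4 = 5$)
$a{\left(j \right)} = \left(-13 + j\right) \left(5 + 2 j\right)$ ($a{\left(j \right)} = \left(j - 13\right) \left(j + \left(j + 5\right)\right) = \left(-13 + j\right) \left(j + \left(5 + j\right)\right) = \left(-13 + j\right) \left(5 + 2 j\right)$)
$Y{\left(y \right)} = \frac{-65 - 21 y + 2 y^{2}}{y}$
$Y{\left(u \left(-21 + D{\left(4,2 \right)}\right) \right)} - 2297717 = \left(-21 - \frac{65}{\left(-14\right) \left(-21 + 0\right)} + 2 \left(- 14 \left(-21 + 0\right)\right)\right) - 2297717 = \left(-21 - \frac{65}{\left(-14\right) \left(-21\right)} + 2 \left(\left(-14\right) \left(-21\right)\right)\right) - 2297717 = \left(-21 - \frac{65}{294} + 2 \cdot 294\right) - 2297717 = \left(-21 - \frac{65}{294} + 588\right) - 2297717 = \frac{166633}{294} - 2297717 = - \frac{675362165}{294}$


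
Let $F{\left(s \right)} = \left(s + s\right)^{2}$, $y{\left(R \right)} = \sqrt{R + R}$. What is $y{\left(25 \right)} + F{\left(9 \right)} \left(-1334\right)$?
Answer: $-432216 + 5 \sqrt{2} \approx -4.3221 \cdot 10^{5}$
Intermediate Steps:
$y{\left(R \right)} = \sqrt{2} \sqrt{R}$ ($y{\left(R \right)} = \sqrt{2 R} = \sqrt{2} \sqrt{R}$)
$F{\left(s \right)} = 4 s^{2}$ ($F{\left(s \right)} = \left(2 s\right)^{2} = 4 s^{2}$)
$y{\left(25 \right)} + F{\left(9 \right)} \left(-1334\right) = \sqrt{2} \sqrt{25} + 4 \cdot 9^{2} \left(-1334\right) = \sqrt{2} \cdot 5 + 4 \cdot 81 \left(-1334\right) = 5 \sqrt{2} + 324 \left(-1334\right) = 5 \sqrt{2} - 432216 = -432216 + 5 \sqrt{2}$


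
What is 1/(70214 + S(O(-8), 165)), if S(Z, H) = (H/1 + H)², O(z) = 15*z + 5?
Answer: 1/179114 ≈ 5.5830e-6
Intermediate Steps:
O(z) = 5 + 15*z
S(Z, H) = 4*H² (S(Z, H) = (H*1 + H)² = (H + H)² = (2*H)² = 4*H²)
1/(70214 + S(O(-8), 165)) = 1/(70214 + 4*165²) = 1/(70214 + 4*27225) = 1/(70214 + 108900) = 1/179114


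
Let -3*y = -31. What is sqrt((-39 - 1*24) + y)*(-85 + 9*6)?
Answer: -31*I*sqrt(474)/3 ≈ -224.97*I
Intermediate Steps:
y = 31/3 (y = -1/3*(-31) = 31/3 ≈ 10.333)
sqrt((-39 - 1*24) + y)*(-85 + 9*6) = sqrt((-39 - 1*24) + 31/3)*(-85 + 9*6) = sqrt((-39 - 24) + 31/3)*(-85 + 54) = sqrt(-63 + 31/3)*(-31) = sqrt(-158/3)*(-31) = (I*sqrt(474)/3)*(-31) = -31*I*sqrt(474)/3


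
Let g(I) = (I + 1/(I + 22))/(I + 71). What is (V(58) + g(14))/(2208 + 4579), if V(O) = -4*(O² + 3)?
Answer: -8242315/4153644 ≈ -1.9844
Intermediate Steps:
g(I) = (I + 1/(22 + I))/(71 + I)
V(O) = -12 - 4*O² (V(O) = -4*(3 + O²) = -12 - 4*O²)
(V(58) + g(14))/(2208 + 4579) = ((-12 - 4*58²) + (1 + 14² + 22*14)/(1562 + 14² + 93*14))/(2208 + 4579) = ((-12 - 4*3364) + (1 + 196 + 308)/(1562 + 196 + 1302))/6787 = ((-12 - 13456) + 505/3060)*(1/6787) = (-13468 + (1/3060)*505)*(1/6787) = (-13468 + 101/612)*(1/6787) = -8242315/612*1/6787 = -8242315/4153644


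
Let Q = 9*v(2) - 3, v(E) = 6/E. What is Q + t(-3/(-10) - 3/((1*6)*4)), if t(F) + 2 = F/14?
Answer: 1761/80 ≈ 22.013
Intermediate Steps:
Q = 24 (Q = 9*(6/2) - 3 = 9*(6*(½)) - 3 = 9*3 - 3 = 27 - 3 = 24)
t(F) = -2 + F/14
Q + t(-3/(-10) - 3/((1*6)*4)) = 24 + (-2 + (-3/(-10) - 3/((1*6)*4))/14) = 24 + (-2 + (-3*(-⅒) - 3/(6*4))/14) = 24 + (-2 + (3/10 - 3/24)/14) = 24 + (-2 + (3/10 - 3*1/24)/14) = 24 + (-2 + (3/10 - ⅛)/14) = 24 + (-2 + (1/14)*(7/40)) = 24 + (-2 + 1/80) = 24 - 159/80 = 1761/80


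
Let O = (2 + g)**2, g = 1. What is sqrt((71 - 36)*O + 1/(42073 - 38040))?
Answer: 2*sqrt(1280876767)/4033 ≈ 17.748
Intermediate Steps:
O = 9 (O = (2 + 1)**2 = 3**2 = 9)
sqrt((71 - 36)*O + 1/(42073 - 38040)) = sqrt((71 - 36)*9 + 1/(42073 - 38040)) = sqrt(35*9 + 1/4033) = sqrt(315 + 1/4033) = sqrt(1270396/4033) = 2*sqrt(1280876767)/4033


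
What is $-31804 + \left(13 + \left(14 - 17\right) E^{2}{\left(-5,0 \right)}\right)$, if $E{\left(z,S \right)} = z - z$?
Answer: $-31791$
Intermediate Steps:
$E{\left(z,S \right)} = 0$
$-31804 + \left(13 + \left(14 - 17\right) E^{2}{\left(-5,0 \right)}\right) = -31804 + \left(13 + \left(14 - 17\right) 0^{2}\right) = -31804 + \left(13 - 0\right) = -31804 + \left(13 + 0\right) = -31804 + 13 = -31791$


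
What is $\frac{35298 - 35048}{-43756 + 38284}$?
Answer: $- \frac{125}{2736} \approx -0.045687$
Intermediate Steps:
$\frac{35298 - 35048}{-43756 + 38284} = \frac{250}{-5472} = 250 \left(- \frac{1}{5472}\right) = - \frac{125}{2736}$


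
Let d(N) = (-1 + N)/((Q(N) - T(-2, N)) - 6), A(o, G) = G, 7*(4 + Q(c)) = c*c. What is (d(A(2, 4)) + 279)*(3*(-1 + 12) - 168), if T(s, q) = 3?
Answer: -188136/5 ≈ -37627.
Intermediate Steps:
Q(c) = -4 + c²/7 (Q(c) = -4 + (c*c)/7 = -4 + c²/7)
d(N) = (-1 + N)/(-13 + N²/7) (d(N) = (-1 + N)/(((-4 + N²/7) - 1*3) - 6) = (-1 + N)/(((-4 + N²/7) - 3) - 6) = (-1 + N)/((-7 + N²/7) - 6) = (-1 + N)/(-13 + N²/7))
(d(A(2, 4)) + 279)*(3*(-1 + 12) - 168) = (7*(-1 + 4)/(-91 + 4²) + 279)*(3*(-1 + 12) - 168) = (7*3/(-91 + 16) + 279)*(3*11 - 168) = (7*3/(-75) + 279)*(33 - 168) = (7*(-1/75)*3 + 279)*(-135) = (-7/25 + 279)*(-135) = (6968/25)*(-135) = -188136/5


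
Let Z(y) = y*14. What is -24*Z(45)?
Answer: -15120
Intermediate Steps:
Z(y) = 14*y
-24*Z(45) = -336*45 = -24*630 = -15120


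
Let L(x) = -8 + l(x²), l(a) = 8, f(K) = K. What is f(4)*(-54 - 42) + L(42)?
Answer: -384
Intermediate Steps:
L(x) = 0 (L(x) = -8 + 8 = 0)
f(4)*(-54 - 42) + L(42) = 4*(-54 - 42) + 0 = 4*(-96) + 0 = -384 + 0 = -384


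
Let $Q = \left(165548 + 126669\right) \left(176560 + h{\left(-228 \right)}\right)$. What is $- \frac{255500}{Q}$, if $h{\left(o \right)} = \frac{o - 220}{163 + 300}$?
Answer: $- \frac{29574125}{5971953501636} \approx -4.9522 \cdot 10^{-6}$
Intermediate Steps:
$h{\left(o \right)} = - \frac{220}{463} + \frac{o}{463}$ ($h{\left(o \right)} = \frac{-220 + o}{463} = \left(-220 + o\right) \frac{1}{463} = - \frac{220}{463} + \frac{o}{463}$)
$Q = \frac{23887814006544}{463}$ ($Q = \left(165548 + 126669\right) \left(176560 + \left(- \frac{220}{463} + \frac{1}{463} \left(-228\right)\right)\right) = 292217 \left(176560 - \frac{448}{463}\right) = 292217 \cdot \frac{81746832}{463} = \frac{23887814006544}{463} \approx 5.1594 \cdot 10^{10}$)
$- \frac{255500}{Q} = - \frac{255500}{\frac{23887814006544}{463}} = \left(-255500\right) \frac{463}{23887814006544} = - \frac{29574125}{5971953501636}$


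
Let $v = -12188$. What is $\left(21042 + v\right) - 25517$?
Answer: $-16663$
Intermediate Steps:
$\left(21042 + v\right) - 25517 = \left(21042 - 12188\right) - 25517 = 8854 - 25517 = -16663$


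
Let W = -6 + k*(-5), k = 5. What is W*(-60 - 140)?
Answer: 6200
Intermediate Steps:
W = -31 (W = -6 + 5*(-5) = -6 - 25 = -31)
W*(-60 - 140) = -31*(-60 - 140) = -31*(-200) = 6200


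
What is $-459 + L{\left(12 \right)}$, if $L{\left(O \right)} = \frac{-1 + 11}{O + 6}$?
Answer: $- \frac{4126}{9} \approx -458.44$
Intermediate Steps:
$L{\left(O \right)} = \frac{10}{6 + O}$
$-459 + L{\left(12 \right)} = -459 + \frac{10}{6 + 12} = -459 + \frac{10}{18} = -459 + 10 \cdot \frac{1}{18} = -459 + \frac{5}{9} = - \frac{4126}{9}$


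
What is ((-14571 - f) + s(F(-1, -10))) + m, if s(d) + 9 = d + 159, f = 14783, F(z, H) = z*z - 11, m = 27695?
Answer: -1519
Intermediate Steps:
F(z, H) = -11 + z**2 (F(z, H) = z**2 - 11 = -11 + z**2)
s(d) = 150 + d (s(d) = -9 + (d + 159) = -9 + (159 + d) = 150 + d)
((-14571 - f) + s(F(-1, -10))) + m = ((-14571 - 1*14783) + (150 + (-11 + (-1)**2))) + 27695 = ((-14571 - 14783) + (150 + (-11 + 1))) + 27695 = (-29354 + (150 - 10)) + 27695 = (-29354 + 140) + 27695 = -29214 + 27695 = -1519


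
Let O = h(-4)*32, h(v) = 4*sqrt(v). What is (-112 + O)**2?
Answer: -52992 - 57344*I ≈ -52992.0 - 57344.0*I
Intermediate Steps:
O = 256*I (O = (4*sqrt(-4))*32 = (4*(2*I))*32 = (8*I)*32 = 256*I ≈ 256.0*I)
(-112 + O)**2 = (-112 + 256*I)**2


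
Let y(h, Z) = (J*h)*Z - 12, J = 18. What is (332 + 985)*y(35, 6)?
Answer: 4962456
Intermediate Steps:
y(h, Z) = -12 + 18*Z*h (y(h, Z) = (18*h)*Z - 12 = 18*Z*h - 12 = -12 + 18*Z*h)
(332 + 985)*y(35, 6) = (332 + 985)*(-12 + 18*6*35) = 1317*(-12 + 3780) = 1317*3768 = 4962456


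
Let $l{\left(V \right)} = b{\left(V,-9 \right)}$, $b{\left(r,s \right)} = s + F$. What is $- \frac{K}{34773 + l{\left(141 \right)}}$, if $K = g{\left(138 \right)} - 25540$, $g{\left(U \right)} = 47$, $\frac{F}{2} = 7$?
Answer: $\frac{25493}{34778} \approx 0.73302$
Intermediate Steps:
$F = 14$ ($F = 2 \cdot 7 = 14$)
$b{\left(r,s \right)} = 14 + s$ ($b{\left(r,s \right)} = s + 14 = 14 + s$)
$l{\left(V \right)} = 5$ ($l{\left(V \right)} = 14 - 9 = 5$)
$K = -25493$ ($K = 47 - 25540 = -25493$)
$- \frac{K}{34773 + l{\left(141 \right)}} = - \frac{-25493}{34773 + 5} = - \frac{-25493}{34778} = \left(-1\right) \left(- \frac{25493}{34778}\right) = \frac{25493}{34778}$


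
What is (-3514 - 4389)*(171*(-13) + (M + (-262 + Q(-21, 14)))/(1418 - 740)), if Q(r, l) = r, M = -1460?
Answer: 3975043037/226 ≈ 1.7589e+7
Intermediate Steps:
(-3514 - 4389)*(171*(-13) + (M + (-262 + Q(-21, 14)))/(1418 - 740)) = (-3514 - 4389)*(171*(-13) + (-1460 + (-262 - 21))/(1418 - 740)) = -7903*(-2223 + (-1460 - 283)/678) = -7903*(-2223 - 1743*1/678) = -7903*(-2223 - 581/226) = -7903*(-502979/226) = 3975043037/226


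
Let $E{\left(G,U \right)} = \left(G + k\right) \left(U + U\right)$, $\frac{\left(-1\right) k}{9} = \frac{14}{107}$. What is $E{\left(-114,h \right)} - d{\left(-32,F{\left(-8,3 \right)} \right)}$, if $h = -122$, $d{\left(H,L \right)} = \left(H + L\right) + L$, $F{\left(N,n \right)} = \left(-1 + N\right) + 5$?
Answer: $\frac{3011336}{107} \approx 28143.0$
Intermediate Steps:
$F{\left(N,n \right)} = 4 + N$
$d{\left(H,L \right)} = H + 2 L$
$k = - \frac{126}{107}$ ($k = - 9 \cdot \frac{14}{107} = - 9 \cdot 14 \cdot \frac{1}{107} = \left(-9\right) \frac{14}{107} = - \frac{126}{107} \approx -1.1776$)
$E{\left(G,U \right)} = 2 U \left(- \frac{126}{107} + G\right)$ ($E{\left(G,U \right)} = \left(G - \frac{126}{107}\right) \left(U + U\right) = \left(- \frac{126}{107} + G\right) 2 U = 2 U \left(- \frac{126}{107} + G\right)$)
$E{\left(-114,h \right)} - d{\left(-32,F{\left(-8,3 \right)} \right)} = \frac{2}{107} \left(-122\right) \left(-126 + 107 \left(-114\right)\right) - \left(-32 + 2 \left(4 - 8\right)\right) = \frac{2}{107} \left(-122\right) \left(-126 - 12198\right) - \left(-32 + 2 \left(-4\right)\right) = \frac{2}{107} \left(-122\right) \left(-12324\right) - \left(-32 - 8\right) = \frac{3007056}{107} - -40 = \frac{3007056}{107} + 40 = \frac{3011336}{107}$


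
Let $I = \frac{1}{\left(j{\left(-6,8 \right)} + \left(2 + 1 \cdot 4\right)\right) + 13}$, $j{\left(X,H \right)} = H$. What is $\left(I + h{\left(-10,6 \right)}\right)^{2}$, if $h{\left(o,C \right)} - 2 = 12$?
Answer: $\frac{143641}{729} \approx 197.04$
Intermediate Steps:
$h{\left(o,C \right)} = 14$ ($h{\left(o,C \right)} = 2 + 12 = 14$)
$I = \frac{1}{27}$ ($I = \frac{1}{\left(8 + \left(2 + 1 \cdot 4\right)\right) + 13} = \frac{1}{\left(8 + \left(2 + 4\right)\right) + 13} = \frac{1}{\left(8 + 6\right) + 13} = \frac{1}{14 + 13} = \frac{1}{27} \approx 0.037037$)
$\left(I + h{\left(-10,6 \right)}\right)^{2} = \left(\frac{1}{27} + 14\right)^{2} = \left(\frac{379}{27}\right)^{2} = \frac{143641}{729}$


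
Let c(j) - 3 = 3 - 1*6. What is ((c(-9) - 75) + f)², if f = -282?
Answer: 127449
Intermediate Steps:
c(j) = 0 (c(j) = 3 + (3 - 1*6) = 3 + (3 - 6) = 3 - 3 = 0)
((c(-9) - 75) + f)² = ((0 - 75) - 282)² = (-75 - 282)² = (-357)² = 127449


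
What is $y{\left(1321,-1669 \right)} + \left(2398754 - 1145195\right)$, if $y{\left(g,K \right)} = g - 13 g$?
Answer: $1237707$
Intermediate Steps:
$y{\left(g,K \right)} = - 12 g$
$y{\left(1321,-1669 \right)} + \left(2398754 - 1145195\right) = \left(-12\right) 1321 + \left(2398754 - 1145195\right) = -15852 + \left(2398754 - 1145195\right) = -15852 + 1253559 = 1237707$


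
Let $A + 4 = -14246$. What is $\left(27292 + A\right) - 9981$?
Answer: $3061$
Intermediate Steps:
$A = -14250$ ($A = -4 - 14246 = -14250$)
$\left(27292 + A\right) - 9981 = \left(27292 - 14250\right) - 9981 = 13042 - 9981 = 3061$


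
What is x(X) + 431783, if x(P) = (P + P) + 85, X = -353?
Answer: 431162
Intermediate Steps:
x(P) = 85 + 2*P (x(P) = 2*P + 85 = 85 + 2*P)
x(X) + 431783 = (85 + 2*(-353)) + 431783 = (85 - 706) + 431783 = -621 + 431783 = 431162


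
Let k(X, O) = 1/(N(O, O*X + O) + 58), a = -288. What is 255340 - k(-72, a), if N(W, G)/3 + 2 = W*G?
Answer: 4511096886801/17667020 ≈ 2.5534e+5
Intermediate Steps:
N(W, G) = -6 + 3*G*W (N(W, G) = -6 + 3*(W*G) = -6 + 3*(G*W) = -6 + 3*G*W)
k(X, O) = 1/(52 + 3*O*(O + O*X)) (k(X, O) = 1/((-6 + 3*(O*X + O)*O) + 58) = 1/((-6 + 3*(O + O*X)*O) + 58) = 1/((-6 + 3*O*(O + O*X)) + 58) = 1/(52 + 3*O*(O + O*X)))
255340 - k(-72, a) = 255340 - 1/(52 + 3*(-288)²*(1 - 72)) = 255340 - 1/(52 + 3*82944*(-71)) = 255340 - 1/(52 - 17667072) = 255340 - 1/(-17667020) = 255340 - 1*(-1/17667020) = 255340 + 1/17667020 = 4511096886801/17667020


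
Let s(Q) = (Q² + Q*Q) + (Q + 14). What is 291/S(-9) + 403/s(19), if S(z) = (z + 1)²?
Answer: 245497/48320 ≈ 5.0807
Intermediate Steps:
S(z) = (1 + z)²
s(Q) = 14 + Q + 2*Q² (s(Q) = (Q² + Q²) + (14 + Q) = 2*Q² + (14 + Q) = 14 + Q + 2*Q²)
291/S(-9) + 403/s(19) = 291/((1 - 9)²) + 403/(14 + 19 + 2*19²) = 291/((-8)²) + 403/(14 + 19 + 2*361) = 291/64 + 403/(14 + 19 + 722) = 291*(1/64) + 403/755 = 291/64 + 403*(1/755) = 291/64 + 403/755 = 245497/48320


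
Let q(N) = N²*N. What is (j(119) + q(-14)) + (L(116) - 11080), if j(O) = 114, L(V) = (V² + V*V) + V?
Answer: 13318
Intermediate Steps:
L(V) = V + 2*V² (L(V) = (V² + V²) + V = 2*V² + V = V + 2*V²)
q(N) = N³
(j(119) + q(-14)) + (L(116) - 11080) = (114 + (-14)³) + (116*(1 + 2*116) - 11080) = (114 - 2744) + (116*(1 + 232) - 11080) = -2630 + (116*233 - 11080) = -2630 + (27028 - 11080) = -2630 + 15948 = 13318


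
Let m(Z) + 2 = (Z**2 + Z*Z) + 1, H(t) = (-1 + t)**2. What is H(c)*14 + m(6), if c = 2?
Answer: 85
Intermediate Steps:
m(Z) = -1 + 2*Z**2 (m(Z) = -2 + ((Z**2 + Z*Z) + 1) = -2 + ((Z**2 + Z**2) + 1) = -2 + (2*Z**2 + 1) = -2 + (1 + 2*Z**2) = -1 + 2*Z**2)
H(c)*14 + m(6) = (-1 + 2)**2*14 + (-1 + 2*6**2) = 1**2*14 + (-1 + 2*36) = 1*14 + (-1 + 72) = 14 + 71 = 85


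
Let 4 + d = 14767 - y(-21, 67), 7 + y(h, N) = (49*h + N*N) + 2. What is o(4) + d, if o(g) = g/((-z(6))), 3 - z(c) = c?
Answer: 33928/3 ≈ 11309.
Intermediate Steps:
y(h, N) = -5 + N**2 + 49*h (y(h, N) = -7 + ((49*h + N*N) + 2) = -7 + ((49*h + N**2) + 2) = -7 + ((N**2 + 49*h) + 2) = -7 + (2 + N**2 + 49*h) = -5 + N**2 + 49*h)
z(c) = 3 - c
d = 11308 (d = -4 + (14767 - (-5 + 67**2 + 49*(-21))) = -4 + (14767 - (-5 + 4489 - 1029)) = -4 + (14767 - 1*3455) = -4 + (14767 - 3455) = -4 + 11312 = 11308)
o(g) = g/3 (o(g) = g/((-(3 - 1*6))) = g/((-(3 - 6))) = g/((-1*(-3))) = g/3)
o(4) + d = (1/3)*4 + 11308 = 4/3 + 11308 = 33928/3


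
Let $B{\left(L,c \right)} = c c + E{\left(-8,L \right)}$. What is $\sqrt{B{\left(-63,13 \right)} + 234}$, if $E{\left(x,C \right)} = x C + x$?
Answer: $\sqrt{899} \approx 29.983$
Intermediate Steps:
$E{\left(x,C \right)} = x + C x$ ($E{\left(x,C \right)} = C x + x = x + C x$)
$B{\left(L,c \right)} = -8 + c^{2} - 8 L$ ($B{\left(L,c \right)} = c c - 8 \left(1 + L\right) = c^{2} - \left(8 + 8 L\right) = -8 + c^{2} - 8 L$)
$\sqrt{B{\left(-63,13 \right)} + 234} = \sqrt{\left(-8 + 13^{2} - -504\right) + 234} = \sqrt{\left(-8 + 169 + 504\right) + 234} = \sqrt{665 + 234} = \sqrt{899}$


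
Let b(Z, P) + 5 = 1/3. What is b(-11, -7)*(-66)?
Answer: 308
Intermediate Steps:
b(Z, P) = -14/3 (b(Z, P) = -5 + 1/3 = -5 + ⅓ = -14/3)
b(-11, -7)*(-66) = -14/3*(-66) = 308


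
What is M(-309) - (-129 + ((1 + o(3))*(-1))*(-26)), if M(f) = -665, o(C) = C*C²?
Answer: -1264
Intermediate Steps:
o(C) = C³
M(-309) - (-129 + ((1 + o(3))*(-1))*(-26)) = -665 - (-129 + ((1 + 3³)*(-1))*(-26)) = -665 - (-129 + ((1 + 27)*(-1))*(-26)) = -665 - (-129 + (28*(-1))*(-26)) = -665 - (-129 - 28*(-26)) = -665 - (-129 + 728) = -665 - 1*599 = -665 - 599 = -1264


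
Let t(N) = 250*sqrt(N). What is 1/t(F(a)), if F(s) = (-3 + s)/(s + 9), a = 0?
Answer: -I*sqrt(3)/250 ≈ -0.0069282*I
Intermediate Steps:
F(s) = (-3 + s)/(9 + s)
1/t(F(a)) = 1/(250*sqrt((-3 + 0)/(9 + 0))) = 1/(250*sqrt(-3/9)) = 1/(250*sqrt((1/9)*(-3))) = 1/(250*sqrt(-1/3)) = 1/(250*(I*sqrt(3)/3)) = 1/(250*I*sqrt(3)/3) = -I*sqrt(3)/250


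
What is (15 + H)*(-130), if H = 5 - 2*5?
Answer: -1300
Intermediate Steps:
H = -5 (H = 5 - 10 = -5)
(15 + H)*(-130) = (15 - 5)*(-130) = 10*(-130) = -1300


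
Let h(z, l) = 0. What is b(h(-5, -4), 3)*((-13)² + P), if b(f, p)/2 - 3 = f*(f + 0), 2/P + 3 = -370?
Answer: 378210/373 ≈ 1014.0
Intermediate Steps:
P = -2/373 (P = 2/(-3 - 370) = 2/(-373) = 2*(-1/373) = -2/373 ≈ -0.0053619)
b(f, p) = 6 + 2*f² (b(f, p) = 6 + 2*(f*(f + 0)) = 6 + 2*(f*f) = 6 + 2*f²)
b(h(-5, -4), 3)*((-13)² + P) = (6 + 2*0²)*((-13)² - 2/373) = (6 + 2*0)*(169 - 2/373) = (6 + 0)*(63035/373) = 6*(63035/373) = 378210/373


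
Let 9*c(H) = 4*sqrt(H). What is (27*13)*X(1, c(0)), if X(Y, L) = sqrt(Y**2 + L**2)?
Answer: 351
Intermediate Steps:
c(H) = 4*sqrt(H)/9 (c(H) = (4*sqrt(H))/9 = 4*sqrt(H)/9)
X(Y, L) = sqrt(L**2 + Y**2)
(27*13)*X(1, c(0)) = (27*13)*sqrt((4*sqrt(0)/9)**2 + 1**2) = 351*sqrt(((4/9)*0)**2 + 1) = 351*sqrt(0**2 + 1) = 351*sqrt(0 + 1) = 351*sqrt(1) = 351*1 = 351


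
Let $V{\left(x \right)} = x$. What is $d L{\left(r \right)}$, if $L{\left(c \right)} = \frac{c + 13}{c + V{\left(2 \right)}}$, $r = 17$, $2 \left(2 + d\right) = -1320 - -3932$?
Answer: $\frac{39120}{19} \approx 2058.9$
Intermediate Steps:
$d = 1304$ ($d = -2 + \frac{-1320 - -3932}{2} = -2 + \frac{-1320 + 3932}{2} = -2 + \frac{1}{2} \cdot 2612 = -2 + 1306 = 1304$)
$L{\left(c \right)} = \frac{13 + c}{2 + c}$ ($L{\left(c \right)} = \frac{c + 13}{c + 2} = \frac{13 + c}{2 + c}$)
$d L{\left(r \right)} = 1304 \frac{13 + 17}{2 + 17} = 1304 \cdot \frac{1}{19} \cdot 30 = 1304 \cdot \frac{30}{19} = \frac{39120}{19}$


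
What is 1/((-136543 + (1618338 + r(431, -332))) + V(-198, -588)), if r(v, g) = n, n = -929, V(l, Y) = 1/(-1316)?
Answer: 1316/1948819655 ≈ 6.7528e-7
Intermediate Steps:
V(l, Y) = -1/1316
r(v, g) = -929
1/((-136543 + (1618338 + r(431, -332))) + V(-198, -588)) = 1/((-136543 + (1618338 - 929)) - 1/1316) = 1/((-136543 + 1617409) - 1/1316) = 1/(1480866 - 1/1316) = 1/(1948819655/1316) = 1316/1948819655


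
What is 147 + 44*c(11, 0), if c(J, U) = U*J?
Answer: 147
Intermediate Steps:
c(J, U) = J*U
147 + 44*c(11, 0) = 147 + 44*(11*0) = 147 + 44*0 = 147 + 0 = 147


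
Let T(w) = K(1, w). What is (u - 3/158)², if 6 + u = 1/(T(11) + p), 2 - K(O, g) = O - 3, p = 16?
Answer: 88943761/2496400 ≈ 35.629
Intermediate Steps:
K(O, g) = 5 - O (K(O, g) = 2 - (O - 3) = 2 - (-3 + O) = 2 + (3 - O) = 5 - O)
T(w) = 4 (T(w) = 5 - 1*1 = 5 - 1 = 4)
u = -119/20 (u = -6 + 1/(4 + 16) = -6 + 1/20 = -119/20 ≈ -5.9500)
(u - 3/158)² = (-119/20 - 3/158)² = (-9431/1580)² = 88943761/2496400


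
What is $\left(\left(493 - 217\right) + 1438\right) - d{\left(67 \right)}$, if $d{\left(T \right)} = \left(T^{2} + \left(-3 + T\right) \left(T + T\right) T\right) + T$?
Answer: $-577434$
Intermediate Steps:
$d{\left(T \right)} = T + T^{2} + 2 T^{2} \left(-3 + T\right)$ ($d{\left(T \right)} = \left(T^{2} + \left(-3 + T\right) 2 T T\right) + T = \left(T^{2} + 2 T \left(-3 + T\right) T\right) + T = \left(T^{2} + 2 T^{2} \left(-3 + T\right)\right) + T = T + T^{2} + 2 T^{2} \left(-3 + T\right)$)
$\left(\left(493 - 217\right) + 1438\right) - d{\left(67 \right)} = \left(\left(493 - 217\right) + 1438\right) - 67 \left(1 - 335 + 2 \cdot 67^{2}\right) = \left(276 + 1438\right) - 67 \left(1 - 335 + 2 \cdot 4489\right) = 1714 - 67 \left(1 - 335 + 8978\right) = 1714 - 67 \cdot 8644 = 1714 - 579148 = -577434$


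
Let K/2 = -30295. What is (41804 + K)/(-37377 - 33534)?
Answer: 6262/23637 ≈ 0.26492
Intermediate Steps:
K = -60590 (K = 2*(-30295) = -60590)
(41804 + K)/(-37377 - 33534) = (41804 - 60590)/(-37377 - 33534) = -18786/(-70911) = -18786*(-1/70911) = 6262/23637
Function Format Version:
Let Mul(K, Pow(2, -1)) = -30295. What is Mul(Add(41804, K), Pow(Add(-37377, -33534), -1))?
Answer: Rational(6262, 23637) ≈ 0.26492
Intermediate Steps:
K = -60590 (K = Mul(2, -30295) = -60590)
Mul(Add(41804, K), Pow(Add(-37377, -33534), -1)) = Mul(Add(41804, -60590), Pow(Add(-37377, -33534), -1)) = Mul(-18786, Pow(-70911, -1)) = Mul(-18786, Rational(-1, 70911)) = Rational(6262, 23637)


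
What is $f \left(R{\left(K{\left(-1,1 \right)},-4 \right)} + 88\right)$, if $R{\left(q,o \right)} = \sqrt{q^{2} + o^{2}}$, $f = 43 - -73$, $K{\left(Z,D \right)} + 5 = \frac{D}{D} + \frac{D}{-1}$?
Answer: $10208 + 116 \sqrt{41} \approx 10951.0$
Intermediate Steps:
$K{\left(Z,D \right)} = -4 - D$ ($K{\left(Z,D \right)} = -5 + \left(\frac{D}{D} + \frac{D}{-1}\right) = -5 + \left(1 + D \left(-1\right)\right) = -5 - \left(-1 + D\right) = -4 - D$)
$f = 116$ ($f = 43 + 73 = 116$)
$R{\left(q,o \right)} = \sqrt{o^{2} + q^{2}}$
$f \left(R{\left(K{\left(-1,1 \right)},-4 \right)} + 88\right) = 116 \left(\sqrt{\left(-4\right)^{2} + \left(-4 - 1\right)^{2}} + 88\right) = 116 \left(\sqrt{16 + \left(-4 - 1\right)^{2}} + 88\right) = 116 \left(\sqrt{16 + \left(-5\right)^{2}} + 88\right) = 116 \left(\sqrt{16 + 25} + 88\right) = 116 \left(\sqrt{41} + 88\right) = 116 \left(88 + \sqrt{41}\right) = 10208 + 116 \sqrt{41}$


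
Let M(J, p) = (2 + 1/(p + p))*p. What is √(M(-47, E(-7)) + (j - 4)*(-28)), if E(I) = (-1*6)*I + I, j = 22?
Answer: 17*I*√6/2 ≈ 20.821*I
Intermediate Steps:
E(I) = -5*I (E(I) = -6*I + I = -5*I)
M(J, p) = p*(2 + 1/(2*p)) (M(J, p) = (2 + 1/(2*p))*p = p*(2 + 1/(2*p)))
√(M(-47, E(-7)) + (j - 4)*(-28)) = √((½ + 2*(-5*(-7))) + (22 - 4)*(-28)) = √((½ + 2*35) + 18*(-28)) = √((½ + 70) - 504) = √(141/2 - 504) = √(-867/2) = 17*I*√6/2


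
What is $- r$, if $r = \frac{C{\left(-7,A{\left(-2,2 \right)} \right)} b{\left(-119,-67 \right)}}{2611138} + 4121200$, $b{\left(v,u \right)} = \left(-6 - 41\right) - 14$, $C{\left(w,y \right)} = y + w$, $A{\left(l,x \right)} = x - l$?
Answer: $- \frac{10761021925783}{2611138} \approx -4.1212 \cdot 10^{6}$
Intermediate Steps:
$C{\left(w,y \right)} = w + y$
$b{\left(v,u \right)} = -61$ ($b{\left(v,u \right)} = -47 - 14 = -61$)
$r = \frac{10761021925783}{2611138}$ ($r = \frac{\left(-7 + \left(2 - -2\right)\right) \left(-61\right)}{2611138} + 4121200 = \left(-7 + \left(2 + 2\right)\right) \left(-61\right) \frac{1}{2611138} + 4121200 = \left(-7 + 4\right) \left(-61\right) \frac{1}{2611138} + 4121200 = \left(-3\right) \left(-61\right) \frac{1}{2611138} + 4121200 = 183 \cdot \frac{1}{2611138} + 4121200 = \frac{183}{2611138} + 4121200 = \frac{10761021925783}{2611138} \approx 4.1212 \cdot 10^{6}$)
$- r = \left(-1\right) \frac{10761021925783}{2611138} = - \frac{10761021925783}{2611138}$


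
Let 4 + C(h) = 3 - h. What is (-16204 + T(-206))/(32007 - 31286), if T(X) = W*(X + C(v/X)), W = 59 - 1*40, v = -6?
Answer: -2074168/74263 ≈ -27.930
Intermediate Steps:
W = 19 (W = 59 - 40 = 19)
C(h) = -1 - h (C(h) = -4 + (3 - h) = -1 - h)
T(X) = -19 + 19*X + 114/X (T(X) = 19*(X + (-1 - (-6)/X)) = 19*(X + (-1 + 6/X)) = 19*(-1 + X + 6/X) = -19 + 19*X + 114/X)
(-16204 + T(-206))/(32007 - 31286) = (-16204 + (-19 + 19*(-206) + 114/(-206)))/(32007 - 31286) = (-16204 + (-19 - 3914 + 114*(-1/206)))/721 = (-16204 + (-19 - 3914 - 57/103))*(1/721) = (-16204 - 405156/103)*(1/721) = -2074168/103*1/721 = -2074168/74263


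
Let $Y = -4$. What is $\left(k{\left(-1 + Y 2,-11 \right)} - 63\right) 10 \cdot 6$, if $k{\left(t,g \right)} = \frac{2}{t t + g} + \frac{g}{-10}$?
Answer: $- \frac{25986}{7} \approx -3712.3$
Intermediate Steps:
$k{\left(t,g \right)} = \frac{2}{g + t^{2}} - \frac{g}{10}$ ($k{\left(t,g \right)} = \frac{2}{t^{2} + g} + g \left(- \frac{1}{10}\right) = \frac{2}{g + t^{2}} - \frac{g}{10}$)
$\left(k{\left(-1 + Y 2,-11 \right)} - 63\right) 10 \cdot 6 = \left(\frac{20 - \left(-11\right)^{2} - - 11 \left(-1 - 8\right)^{2}}{10 \left(-11 + \left(-1 - 8\right)^{2}\right)} - 63\right) 10 \cdot 6 = \left(\frac{20 - 121 - - 11 \left(-1 - 8\right)^{2}}{10 \left(-11 + \left(-1 - 8\right)^{2}\right)} - 63\right) 60 = \left(\frac{20 - 121 - - 11 \left(-9\right)^{2}}{10 \left(-11 + \left(-9\right)^{2}\right)} - 63\right) 60 = \left(\frac{20 - 121 - \left(-11\right) 81}{10 \left(-11 + 81\right)} - 63\right) 60 = \left(\frac{20 - 121 + 891}{10 \cdot 70} - 63\right) 60 = \left(\frac{1}{10} \cdot \frac{1}{70} \cdot 790 - 63\right) 60 = \left(\frac{79}{70} - 63\right) 60 = \left(- \frac{4331}{70}\right) 60 = - \frac{25986}{7}$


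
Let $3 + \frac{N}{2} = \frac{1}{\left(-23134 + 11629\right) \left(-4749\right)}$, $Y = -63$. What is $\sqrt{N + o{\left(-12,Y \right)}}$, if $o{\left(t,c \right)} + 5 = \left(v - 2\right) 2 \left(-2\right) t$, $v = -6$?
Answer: $\frac{i \sqrt{131018363740087265}}{18212415} \approx 19.875 i$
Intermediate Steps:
$o{\left(t,c \right)} = -5 + 32 t$ ($o{\left(t,c \right)} = -5 + \left(-6 - 2\right) 2 \left(-2\right) t = -5 - 8 \left(- 4 t\right) = -5 + 32 t$)
$N = - \frac{327823468}{54637245}$ ($N = -6 + 2 \frac{1}{\left(-23134 + 11629\right) \left(-4749\right)} = -6 + 2 \frac{1}{-11505} \left(- \frac{1}{4749}\right) = -6 + 2 \left(\left(- \frac{1}{11505}\right) \left(- \frac{1}{4749}\right)\right) = -6 + 2 \cdot \frac{1}{54637245} = -6 + \frac{2}{54637245} = - \frac{327823468}{54637245} \approx -6.0$)
$\sqrt{N + o{\left(-12,Y \right)}} = \sqrt{- \frac{327823468}{54637245} + \left(-5 + 32 \left(-12\right)\right)} = \sqrt{- \frac{327823468}{54637245} - 389} = \sqrt{- \frac{21581711773}{54637245}} = \frac{i \sqrt{131018363740087265}}{18212415}$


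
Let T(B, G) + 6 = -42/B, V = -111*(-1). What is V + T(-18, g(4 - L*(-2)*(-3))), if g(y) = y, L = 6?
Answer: 322/3 ≈ 107.33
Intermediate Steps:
V = 111
T(B, G) = -6 - 42/B
V + T(-18, g(4 - L*(-2)*(-3))) = 111 + (-6 - 42/(-18)) = 111 + (-6 - 42*(-1/18)) = 111 + (-6 + 7/3) = 111 - 11/3 = 322/3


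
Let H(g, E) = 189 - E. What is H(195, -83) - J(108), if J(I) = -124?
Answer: 396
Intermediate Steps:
H(195, -83) - J(108) = (189 - 1*(-83)) - 1*(-124) = (189 + 83) + 124 = 272 + 124 = 396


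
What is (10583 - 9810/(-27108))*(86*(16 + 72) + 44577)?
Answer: 831115324735/1506 ≈ 5.5187e+8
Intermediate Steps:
(10583 - 9810/(-27108))*(86*(16 + 72) + 44577) = (10583 - 9810*(-1/27108))*(86*88 + 44577) = (10583 + 545/1506)*(7568 + 44577) = (15938543/1506)*52145 = 831115324735/1506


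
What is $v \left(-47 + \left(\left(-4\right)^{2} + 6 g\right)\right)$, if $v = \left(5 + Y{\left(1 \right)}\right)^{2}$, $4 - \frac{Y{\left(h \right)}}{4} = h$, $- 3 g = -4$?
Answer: $-6647$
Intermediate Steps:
$g = \frac{4}{3}$ ($g = \left(- \frac{1}{3}\right) \left(-4\right) = \frac{4}{3} \approx 1.3333$)
$Y{\left(h \right)} = 16 - 4 h$
$v = 289$ ($v = \left(5 + \left(16 - 4\right)\right)^{2} = \left(5 + 12\right)^{2} = 17^{2} = 289$)
$v \left(-47 + \left(\left(-4\right)^{2} + 6 g\right)\right) = 289 \left(-47 + \left(\left(-4\right)^{2} + 6 \cdot \frac{4}{3}\right)\right) = 289 \left(-47 + \left(16 + 8\right)\right) = 289 \left(-47 + 24\right) = 289 \left(-23\right) = -6647$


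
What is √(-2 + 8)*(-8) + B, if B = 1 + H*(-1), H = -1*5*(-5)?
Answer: -24 - 8*√6 ≈ -43.596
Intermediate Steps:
H = 25 (H = -5*(-5) = 25)
B = -24 (B = 1 + 25*(-1) = 1 - 25 = -24)
√(-2 + 8)*(-8) + B = √(-2 + 8)*(-8) - 24 = √6*(-8) - 24 = -8*√6 - 24 = -24 - 8*√6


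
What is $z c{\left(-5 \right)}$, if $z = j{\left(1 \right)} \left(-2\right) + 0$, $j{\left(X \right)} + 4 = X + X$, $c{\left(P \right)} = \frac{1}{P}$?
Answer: $- \frac{4}{5} \approx -0.8$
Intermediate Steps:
$j{\left(X \right)} = -4 + 2 X$ ($j{\left(X \right)} = -4 + \left(X + X\right) = -4 + 2 X$)
$z = 4$ ($z = \left(-4 + 2 \cdot 1\right) \left(-2\right) + 0 = \left(-4 + 2\right) \left(-2\right) + 0 = \left(-2\right) \left(-2\right) + 0 = 4 + 0 = 4$)
$z c{\left(-5 \right)} = \frac{4}{-5} = 4 \left(- \frac{1}{5}\right) = - \frac{4}{5}$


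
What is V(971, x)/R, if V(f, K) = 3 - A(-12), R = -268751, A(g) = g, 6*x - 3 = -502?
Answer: -15/268751 ≈ -5.5814e-5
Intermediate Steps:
x = -499/6 (x = ½ + (⅙)*(-502) = ½ - 251/3 = -499/6 ≈ -83.167)
V(f, K) = 15 (V(f, K) = 3 - 1*(-12) = 3 + 12 = 15)
V(971, x)/R = 15/(-268751) = 15*(-1/268751) = -15/268751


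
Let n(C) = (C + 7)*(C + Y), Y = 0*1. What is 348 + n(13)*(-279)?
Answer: -72192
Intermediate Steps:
Y = 0
n(C) = C*(7 + C) (n(C) = (C + 7)*(C + 0) = (7 + C)*C = C*(7 + C))
348 + n(13)*(-279) = 348 + (13*(7 + 13))*(-279) = 348 + (13*20)*(-279) = 348 + 260*(-279) = 348 - 72540 = -72192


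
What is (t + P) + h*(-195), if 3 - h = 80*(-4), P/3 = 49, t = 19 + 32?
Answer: -62787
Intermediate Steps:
t = 51
P = 147 (P = 3*49 = 147)
h = 323 (h = 3 - 80*(-4) = 3 - 1*(-320) = 3 + 320 = 323)
(t + P) + h*(-195) = (51 + 147) + 323*(-195) = 198 - 62985 = -62787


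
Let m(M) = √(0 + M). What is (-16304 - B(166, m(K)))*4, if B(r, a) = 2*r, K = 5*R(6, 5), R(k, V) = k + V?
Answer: -66544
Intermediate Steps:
R(k, V) = V + k
K = 55 (K = 5*(5 + 6) = 5*11 = 55)
m(M) = √M
(-16304 - B(166, m(K)))*4 = (-16304 - 2*166)*4 = (-16304 - 1*332)*4 = (-16304 - 332)*4 = -16636*4 = -66544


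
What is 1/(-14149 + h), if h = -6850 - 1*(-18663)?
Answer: -1/2336 ≈ -0.00042808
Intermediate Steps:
h = 11813 (h = -6850 + 18663 = 11813)
1/(-14149 + h) = 1/(-14149 + 11813) = 1/(-2336) = -1/2336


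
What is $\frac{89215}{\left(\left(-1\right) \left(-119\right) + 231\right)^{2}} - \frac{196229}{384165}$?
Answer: $\frac{58487017}{268915500} \approx 0.21749$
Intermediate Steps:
$\frac{89215}{\left(\left(-1\right) \left(-119\right) + 231\right)^{2}} - \frac{196229}{384165} = \frac{89215}{\left(119 + 231\right)^{2}} - \frac{196229}{384165} = \frac{89215}{350^{2}} - \frac{196229}{384165} = \frac{89215}{122500} - \frac{196229}{384165} = 89215 \cdot \frac{1}{122500} - \frac{196229}{384165} = \frac{2549}{3500} - \frac{196229}{384165} = \frac{58487017}{268915500}$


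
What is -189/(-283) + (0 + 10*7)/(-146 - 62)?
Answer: 9751/29432 ≈ 0.33131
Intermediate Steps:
-189/(-283) + (0 + 10*7)/(-146 - 62) = -189*(-1/283) + (0 + 70)/(-208) = 189/283 + 70*(-1/208) = 189/283 - 35/104 = 9751/29432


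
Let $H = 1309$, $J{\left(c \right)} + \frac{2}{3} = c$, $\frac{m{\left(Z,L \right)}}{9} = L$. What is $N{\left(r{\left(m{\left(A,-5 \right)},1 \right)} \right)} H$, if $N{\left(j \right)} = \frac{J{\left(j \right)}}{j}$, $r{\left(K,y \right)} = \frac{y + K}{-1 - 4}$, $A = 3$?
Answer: $\frac{7259}{6} \approx 1209.8$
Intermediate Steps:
$m{\left(Z,L \right)} = 9 L$
$r{\left(K,y \right)} = - \frac{K}{5} - \frac{y}{5}$ ($r{\left(K,y \right)} = \frac{K + y}{-5} = \left(K + y\right) \left(- \frac{1}{5}\right) = - \frac{K}{5} - \frac{y}{5}$)
$J{\left(c \right)} = - \frac{2}{3} + c$
$N{\left(j \right)} = \frac{- \frac{2}{3} + j}{j}$
$N{\left(r{\left(m{\left(A,-5 \right)},1 \right)} \right)} H = \frac{- \frac{2}{3} - \left(\frac{1}{5} + \frac{9 \left(-5\right)}{5}\right)}{- \frac{9 \left(-5\right)}{5} - \frac{1}{5}} \cdot 1309 = \frac{- \frac{2}{3} - - \frac{44}{5}}{\left(- \frac{1}{5}\right) \left(-45\right) - \frac{1}{5}} \cdot 1309 = \frac{- \frac{2}{3} + \left(9 - \frac{1}{5}\right)}{9 - \frac{1}{5}} \cdot 1309 = \frac{- \frac{2}{3} + \frac{44}{5}}{\frac{44}{5}} \cdot 1309 = \frac{5}{44} \cdot \frac{122}{15} \cdot 1309 = \frac{61}{66} \cdot 1309 = \frac{7259}{6}$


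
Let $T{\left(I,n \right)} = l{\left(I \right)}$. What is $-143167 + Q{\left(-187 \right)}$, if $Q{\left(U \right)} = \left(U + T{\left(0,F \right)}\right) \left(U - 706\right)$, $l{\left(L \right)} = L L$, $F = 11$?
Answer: $23824$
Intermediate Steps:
$l{\left(L \right)} = L^{2}$
$T{\left(I,n \right)} = I^{2}$
$Q{\left(U \right)} = U \left(-706 + U\right)$ ($Q{\left(U \right)} = \left(U + 0^{2}\right) \left(U - 706\right) = \left(U + 0\right) \left(-706 + U\right) = U \left(-706 + U\right)$)
$-143167 + Q{\left(-187 \right)} = -143167 - 187 \left(-706 - 187\right) = -143167 - -166991 = -143167 + 166991 = 23824$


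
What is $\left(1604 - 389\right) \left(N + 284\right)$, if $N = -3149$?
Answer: $-3480975$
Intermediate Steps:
$\left(1604 - 389\right) \left(N + 284\right) = \left(1604 - 389\right) \left(-3149 + 284\right) = 1215 \left(-2865\right) = -3480975$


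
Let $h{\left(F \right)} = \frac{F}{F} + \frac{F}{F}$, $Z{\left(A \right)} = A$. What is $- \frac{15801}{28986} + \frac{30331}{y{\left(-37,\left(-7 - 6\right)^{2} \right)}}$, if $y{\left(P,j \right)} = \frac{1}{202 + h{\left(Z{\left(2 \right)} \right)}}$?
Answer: $\frac{59783851621}{9662} \approx 6.1875 \cdot 10^{6}$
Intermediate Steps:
$h{\left(F \right)} = 2$ ($h{\left(F \right)} = 1 + 1 = 2$)
$y{\left(P,j \right)} = \frac{1}{204}$ ($y{\left(P,j \right)} = \frac{1}{202 + 2} = \frac{1}{204}$)
$- \frac{15801}{28986} + \frac{30331}{y{\left(-37,\left(-7 - 6\right)^{2} \right)}} = - \frac{15801}{28986} + 30331 \frac{1}{\frac{1}{204}} = \left(-15801\right) \frac{1}{28986} + 30331 \cdot 204 = - \frac{5267}{9662} + 6187524 = \frac{59783851621}{9662}$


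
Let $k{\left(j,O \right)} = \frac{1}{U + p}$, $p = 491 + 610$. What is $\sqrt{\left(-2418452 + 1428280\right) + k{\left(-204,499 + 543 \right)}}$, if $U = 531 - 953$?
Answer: $\frac{i \sqrt{456509888373}}{679} \approx 995.07 i$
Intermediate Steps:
$p = 1101$
$U = -422$
$k{\left(j,O \right)} = \frac{1}{679}$ ($k{\left(j,O \right)} = \frac{1}{-422 + 1101} = \frac{1}{679}$)
$\sqrt{\left(-2418452 + 1428280\right) + k{\left(-204,499 + 543 \right)}} = \sqrt{\left(-2418452 + 1428280\right) + \frac{1}{679}} = \sqrt{-990172 + \frac{1}{679}} = \sqrt{- \frac{672326787}{679}} = \frac{i \sqrt{456509888373}}{679}$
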